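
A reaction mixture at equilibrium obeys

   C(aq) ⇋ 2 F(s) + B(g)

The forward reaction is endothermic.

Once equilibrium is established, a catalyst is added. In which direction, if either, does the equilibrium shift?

no shift

A catalyst speeds both forward and reverse rates equally; it changes neither Q nor K — no shift from this change.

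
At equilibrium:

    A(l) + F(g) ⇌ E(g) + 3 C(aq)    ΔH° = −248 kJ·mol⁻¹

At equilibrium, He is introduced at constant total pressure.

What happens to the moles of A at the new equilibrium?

Adding inert gas at constant total pressure expands the volume, scaling every reacting partial pressure by the same factor. Δn_gas = 1 − 1 = 0, so Q is unchanged — no shift.
No net shift occurs, so the amount of A is unchanged.

unchanged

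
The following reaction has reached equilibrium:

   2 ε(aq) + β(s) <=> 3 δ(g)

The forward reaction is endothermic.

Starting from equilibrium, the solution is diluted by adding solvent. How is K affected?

The equilibrium constant depends only on temperature. This perturbation may move the position of equilibrium, but since T is unchanged, K itself is unchanged.

unchanged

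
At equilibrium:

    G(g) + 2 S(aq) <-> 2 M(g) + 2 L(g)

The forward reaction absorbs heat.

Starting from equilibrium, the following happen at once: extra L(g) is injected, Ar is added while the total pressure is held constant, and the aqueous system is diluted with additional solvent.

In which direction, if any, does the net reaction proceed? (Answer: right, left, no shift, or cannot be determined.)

Adding L (g), a product, drives the reaction to the left.
Adding inert gas at constant total pressure expands the volume and lowers every reacting partial pressure. With Δn_gas = 4 − 1 = +3, Q moves away from K toward the side with fewer gas moles, so the system shifts toward the side with more gas moles — to the right.
Dilution lowers every aqueous concentration by the same factor. Δn_aq = 0 − 2 = -2, so the system shifts toward the side with more dissolved moles — to the left.
The individual effects push in opposite directions; without quantitative information the net direction cannot be determined.

cannot be determined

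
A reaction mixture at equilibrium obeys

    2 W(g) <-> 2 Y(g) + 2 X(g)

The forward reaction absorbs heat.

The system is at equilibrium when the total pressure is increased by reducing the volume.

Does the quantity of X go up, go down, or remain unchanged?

Gas moles: reactants 2, products 4 (Δn_gas = +2). Compression shifts the system toward the side with fewer moles of gas — to the left.
The net shift is to the left. X is a product, so its amount decreases.

decreases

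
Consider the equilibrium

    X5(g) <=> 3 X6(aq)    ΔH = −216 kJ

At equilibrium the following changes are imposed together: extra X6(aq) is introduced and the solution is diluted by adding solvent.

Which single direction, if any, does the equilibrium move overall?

Adding X6 (aq), a product, drives the reaction to the left.
Dilution lowers every aqueous concentration by the same factor. Δn_aq = 3 − 0 = +3, so the system shifts toward the side with more dissolved moles — to the right.
The individual effects push in opposite directions; without quantitative information the net direction cannot be determined.

cannot be determined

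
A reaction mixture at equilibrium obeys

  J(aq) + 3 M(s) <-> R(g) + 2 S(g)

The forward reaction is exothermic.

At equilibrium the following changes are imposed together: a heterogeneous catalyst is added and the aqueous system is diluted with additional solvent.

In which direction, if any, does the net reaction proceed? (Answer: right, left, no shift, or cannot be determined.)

left

A catalyst speeds both forward and reverse rates equally; it changes neither Q nor K — no shift from this change.
Dilution lowers every aqueous concentration by the same factor. Δn_aq = 0 − 1 = -1, so the system shifts toward the side with more dissolved moles — to the left.
Only the nonzero effect(s) matter; the net shift is to the left.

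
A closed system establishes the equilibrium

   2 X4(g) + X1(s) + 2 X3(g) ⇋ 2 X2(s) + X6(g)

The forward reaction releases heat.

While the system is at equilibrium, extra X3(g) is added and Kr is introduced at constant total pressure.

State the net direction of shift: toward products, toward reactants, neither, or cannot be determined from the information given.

Adding X3 (g), a reactant, drives the reaction to the right.
Adding inert gas at constant total pressure expands the volume and lowers every reacting partial pressure. With Δn_gas = 1 − 4 = -3, Q moves away from K toward the side with fewer gas moles, so the system shifts toward the side with more gas moles — to the left.
The individual effects push in opposite directions; without quantitative information the net direction cannot be determined.

cannot be determined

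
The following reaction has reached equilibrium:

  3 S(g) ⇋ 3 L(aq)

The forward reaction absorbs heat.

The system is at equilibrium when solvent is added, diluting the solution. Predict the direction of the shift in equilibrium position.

Dilution lowers every aqueous concentration by the same factor. Δn_aq = 3 − 0 = +3, so the system shifts toward the side with more dissolved moles — to the right.

right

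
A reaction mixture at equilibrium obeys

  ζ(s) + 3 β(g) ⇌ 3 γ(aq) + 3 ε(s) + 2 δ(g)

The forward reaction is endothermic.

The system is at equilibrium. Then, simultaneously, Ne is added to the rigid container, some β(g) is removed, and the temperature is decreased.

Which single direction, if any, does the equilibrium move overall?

left

At constant volume, adding an inert gas leaves every reacting species' partial pressure unchanged, so Q is unchanged — no shift from this change.
Removing β (g), a reactant, drives the reaction to the left.
The forward reaction is endothermic. Lowering T favours the exothermic direction — shift to the left.
Only the nonzero effect(s) matter; the net shift is to the left.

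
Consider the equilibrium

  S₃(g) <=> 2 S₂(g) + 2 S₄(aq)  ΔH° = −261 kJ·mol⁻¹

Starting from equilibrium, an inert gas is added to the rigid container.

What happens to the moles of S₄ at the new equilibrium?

At constant volume, adding an inert gas leaves every reacting species' partial pressure unchanged, so Q is unchanged — no shift from this change.
No net shift occurs, so the amount of S₄ is unchanged.

unchanged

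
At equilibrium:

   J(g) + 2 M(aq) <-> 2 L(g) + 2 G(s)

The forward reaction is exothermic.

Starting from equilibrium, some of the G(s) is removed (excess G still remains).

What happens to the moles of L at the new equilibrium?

G is a pure solid; its activity is 1 regardless of amount, so Q is unaffected — no shift from this change.
No net shift occurs, so the amount of L is unchanged.

unchanged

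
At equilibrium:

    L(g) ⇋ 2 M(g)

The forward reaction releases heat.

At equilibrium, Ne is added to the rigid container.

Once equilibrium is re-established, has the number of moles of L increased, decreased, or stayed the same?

unchanged

At constant volume, adding an inert gas leaves every reacting species' partial pressure unchanged, so Q is unchanged — no shift from this change.
No net shift occurs, so the amount of L is unchanged.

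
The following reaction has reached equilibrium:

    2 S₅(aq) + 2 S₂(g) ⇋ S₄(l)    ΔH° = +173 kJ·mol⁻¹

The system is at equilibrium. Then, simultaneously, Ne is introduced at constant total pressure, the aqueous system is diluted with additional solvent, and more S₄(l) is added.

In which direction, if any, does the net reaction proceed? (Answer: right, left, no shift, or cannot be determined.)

left

Adding inert gas at constant total pressure expands the volume and lowers every reacting partial pressure. With Δn_gas = 0 − 2 = -2, Q moves away from K toward the side with fewer gas moles, so the system shifts toward the side with more gas moles — to the left.
Dilution lowers every aqueous concentration by the same factor. Δn_aq = 0 − 2 = -2, so the system shifts toward the side with more dissolved moles — to the left.
S₄ is a pure liquid; its activity is 1 regardless of amount, so Q is unaffected — no shift from this change.
Only the nonzero effect(s) matter; the net shift is to the left.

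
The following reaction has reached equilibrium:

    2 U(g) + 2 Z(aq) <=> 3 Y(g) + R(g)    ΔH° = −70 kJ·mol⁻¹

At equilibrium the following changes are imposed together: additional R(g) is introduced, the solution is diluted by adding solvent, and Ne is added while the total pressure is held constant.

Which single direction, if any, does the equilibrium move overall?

Adding R (g), a product, drives the reaction to the left.
Dilution lowers every aqueous concentration by the same factor. Δn_aq = 0 − 2 = -2, so the system shifts toward the side with more dissolved moles — to the left.
Adding inert gas at constant total pressure expands the volume and lowers every reacting partial pressure. With Δn_gas = 4 − 2 = +2, Q moves away from K toward the side with fewer gas moles, so the system shifts toward the side with more gas moles — to the right.
The individual effects push in opposite directions; without quantitative information the net direction cannot be determined.

cannot be determined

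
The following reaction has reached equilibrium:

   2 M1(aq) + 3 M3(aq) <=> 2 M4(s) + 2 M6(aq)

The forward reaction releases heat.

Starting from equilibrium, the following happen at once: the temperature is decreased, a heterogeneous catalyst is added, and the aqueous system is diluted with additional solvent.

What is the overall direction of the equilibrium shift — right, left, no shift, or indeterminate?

The forward reaction is exothermic. Lowering T favours the exothermic direction — shift to the right.
A catalyst speeds both forward and reverse rates equally; it changes neither Q nor K — no shift from this change.
Dilution lowers every aqueous concentration by the same factor. Δn_aq = 2 − 5 = -3, so the system shifts toward the side with more dissolved moles — to the left.
The individual effects push in opposite directions; without quantitative information the net direction cannot be determined.

cannot be determined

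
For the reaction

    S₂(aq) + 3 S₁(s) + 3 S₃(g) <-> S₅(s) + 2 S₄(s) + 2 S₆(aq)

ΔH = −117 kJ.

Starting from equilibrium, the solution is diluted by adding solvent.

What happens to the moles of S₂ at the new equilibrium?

Dilution lowers every aqueous concentration by the same factor. Δn_aq = 2 − 1 = +1, so the system shifts toward the side with more dissolved moles — to the right.
The net shift is to the right. S₂ is a reactant, so its amount decreases.

decreases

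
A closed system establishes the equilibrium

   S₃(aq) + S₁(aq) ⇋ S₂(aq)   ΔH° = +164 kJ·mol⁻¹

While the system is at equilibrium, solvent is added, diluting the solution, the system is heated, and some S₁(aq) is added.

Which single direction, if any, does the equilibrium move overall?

cannot be determined

Dilution lowers every aqueous concentration by the same factor. Δn_aq = 1 − 2 = -1, so the system shifts toward the side with more dissolved moles — to the left.
The forward reaction is endothermic. Raising T favours the endothermic direction — shift to the right.
Adding S₁ (aq), a reactant, drives the reaction to the right.
The individual effects push in opposite directions; without quantitative information the net direction cannot be determined.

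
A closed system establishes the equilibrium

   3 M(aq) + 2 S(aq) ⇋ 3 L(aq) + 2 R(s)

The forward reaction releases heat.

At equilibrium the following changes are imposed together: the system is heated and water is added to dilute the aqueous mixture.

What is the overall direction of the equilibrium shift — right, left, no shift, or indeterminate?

The forward reaction is exothermic. Raising T favours the endothermic direction — shift to the left.
Dilution lowers every aqueous concentration by the same factor. Δn_aq = 3 − 5 = -2, so the system shifts toward the side with more dissolved moles — to the left.
All effects act in the same direction — net shift to the left.

left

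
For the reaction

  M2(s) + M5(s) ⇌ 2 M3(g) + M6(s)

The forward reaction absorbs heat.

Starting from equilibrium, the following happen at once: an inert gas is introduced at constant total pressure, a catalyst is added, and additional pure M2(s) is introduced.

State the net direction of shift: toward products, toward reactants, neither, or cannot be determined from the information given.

Adding inert gas at constant total pressure expands the volume and lowers every reacting partial pressure. With Δn_gas = 2 − 0 = +2, Q moves away from K toward the side with fewer gas moles, so the system shifts toward the side with more gas moles — to the right.
A catalyst speeds both forward and reverse rates equally; it changes neither Q nor K — no shift from this change.
M2 is a pure solid; its activity is 1 regardless of amount, so Q is unaffected — no shift from this change.
Only the nonzero effect(s) matter; the net shift is to the right.

right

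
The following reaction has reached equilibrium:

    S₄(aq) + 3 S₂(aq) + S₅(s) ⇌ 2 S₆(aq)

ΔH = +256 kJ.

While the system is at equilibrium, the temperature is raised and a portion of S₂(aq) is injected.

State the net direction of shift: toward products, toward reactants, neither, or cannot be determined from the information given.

right

The forward reaction is endothermic. Raising T favours the endothermic direction — shift to the right.
Adding S₂ (aq), a reactant, drives the reaction to the right.
All effects act in the same direction — net shift to the right.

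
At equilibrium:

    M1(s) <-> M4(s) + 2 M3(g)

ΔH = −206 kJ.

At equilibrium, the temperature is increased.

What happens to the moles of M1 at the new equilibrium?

increases

The forward reaction is exothermic. Raising T favours the endothermic direction — shift to the left.
The net shift is to the left. M1 is a reactant, so its amount increases.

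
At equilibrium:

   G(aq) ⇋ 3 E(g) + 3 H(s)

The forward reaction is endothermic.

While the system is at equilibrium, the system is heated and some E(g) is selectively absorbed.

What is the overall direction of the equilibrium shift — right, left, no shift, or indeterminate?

right

The forward reaction is endothermic. Raising T favours the endothermic direction — shift to the right.
Removing E (g), a product, drives the reaction to the right.
All effects act in the same direction — net shift to the right.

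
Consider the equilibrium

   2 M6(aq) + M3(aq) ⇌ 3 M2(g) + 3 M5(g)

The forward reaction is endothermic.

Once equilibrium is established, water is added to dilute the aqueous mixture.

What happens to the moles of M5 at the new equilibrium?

decreases

Dilution lowers every aqueous concentration by the same factor. Δn_aq = 0 − 3 = -3, so the system shifts toward the side with more dissolved moles — to the left.
The net shift is to the left. M5 is a product, so its amount decreases.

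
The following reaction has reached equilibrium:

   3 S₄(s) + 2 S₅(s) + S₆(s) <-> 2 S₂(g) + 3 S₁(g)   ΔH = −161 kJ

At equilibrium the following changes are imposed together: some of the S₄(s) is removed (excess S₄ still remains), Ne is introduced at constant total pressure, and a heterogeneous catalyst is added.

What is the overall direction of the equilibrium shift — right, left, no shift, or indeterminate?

S₄ is a pure solid; its activity is 1 regardless of amount, so Q is unaffected — no shift from this change.
Adding inert gas at constant total pressure expands the volume and lowers every reacting partial pressure. With Δn_gas = 5 − 0 = +5, Q moves away from K toward the side with fewer gas moles, so the system shifts toward the side with more gas moles — to the right.
A catalyst speeds both forward and reverse rates equally; it changes neither Q nor K — no shift from this change.
Only the nonzero effect(s) matter; the net shift is to the right.

right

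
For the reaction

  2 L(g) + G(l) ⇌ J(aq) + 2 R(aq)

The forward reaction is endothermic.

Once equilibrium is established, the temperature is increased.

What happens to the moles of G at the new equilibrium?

decreases

The forward reaction is endothermic. Raising T favours the endothermic direction — shift to the right.
The net shift is to the right. G is a reactant, so its amount decreases.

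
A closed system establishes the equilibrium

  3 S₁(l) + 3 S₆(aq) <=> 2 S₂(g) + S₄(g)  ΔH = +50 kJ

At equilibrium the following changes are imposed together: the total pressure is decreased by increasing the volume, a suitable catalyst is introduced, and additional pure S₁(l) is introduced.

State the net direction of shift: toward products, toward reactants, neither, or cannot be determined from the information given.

Gas moles: reactants 0, products 3 (Δn_gas = +3). Expansion shifts the system toward the side with more moles of gas — to the right.
A catalyst speeds both forward and reverse rates equally; it changes neither Q nor K — no shift from this change.
S₁ is a pure liquid; its activity is 1 regardless of amount, so Q is unaffected — no shift from this change.
Only the nonzero effect(s) matter; the net shift is to the right.

right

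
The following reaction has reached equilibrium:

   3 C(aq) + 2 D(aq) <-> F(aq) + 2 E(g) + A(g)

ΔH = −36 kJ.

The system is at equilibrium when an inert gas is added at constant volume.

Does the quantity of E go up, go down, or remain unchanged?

unchanged

At constant volume, adding an inert gas leaves every reacting species' partial pressure unchanged, so Q is unchanged — no shift from this change.
No net shift occurs, so the amount of E is unchanged.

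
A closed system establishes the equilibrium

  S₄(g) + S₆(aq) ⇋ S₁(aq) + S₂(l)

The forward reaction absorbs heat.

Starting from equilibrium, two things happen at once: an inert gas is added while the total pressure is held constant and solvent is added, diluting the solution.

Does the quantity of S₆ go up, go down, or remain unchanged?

Adding inert gas at constant total pressure expands the volume and lowers every reacting partial pressure. With Δn_gas = 0 − 1 = -1, Q moves away from K toward the side with fewer gas moles, so the system shifts toward the side with more gas moles — to the left.
Dilution scales every aqueous concentration by the same factor. Δn_aq = 1 − 1 = 0, so Q is unchanged — no shift.
The net shift is to the left. S₆ is a reactant, so its amount increases.

increases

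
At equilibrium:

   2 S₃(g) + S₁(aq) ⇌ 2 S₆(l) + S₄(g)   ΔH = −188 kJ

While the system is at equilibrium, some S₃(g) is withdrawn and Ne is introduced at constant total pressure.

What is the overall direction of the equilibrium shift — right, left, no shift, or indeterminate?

left

Removing S₃ (g), a reactant, drives the reaction to the left.
Adding inert gas at constant total pressure expands the volume and lowers every reacting partial pressure. With Δn_gas = 1 − 2 = -1, Q moves away from K toward the side with fewer gas moles, so the system shifts toward the side with more gas moles — to the left.
All effects act in the same direction — net shift to the left.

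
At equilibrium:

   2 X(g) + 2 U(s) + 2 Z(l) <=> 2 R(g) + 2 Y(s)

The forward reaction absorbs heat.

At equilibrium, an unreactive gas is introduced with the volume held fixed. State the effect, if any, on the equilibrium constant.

unchanged

The equilibrium constant depends only on temperature. This perturbation changes neither the position of equilibrium nor K.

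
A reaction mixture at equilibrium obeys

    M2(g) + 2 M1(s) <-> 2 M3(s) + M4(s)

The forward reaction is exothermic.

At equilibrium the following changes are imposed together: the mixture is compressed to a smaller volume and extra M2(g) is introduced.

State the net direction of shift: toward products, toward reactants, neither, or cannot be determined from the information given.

Gas moles: reactants 1, products 0 (Δn_gas = -1). Compression shifts the system toward the side with fewer moles of gas — to the right.
Adding M2 (g), a reactant, drives the reaction to the right.
All effects act in the same direction — net shift to the right.

right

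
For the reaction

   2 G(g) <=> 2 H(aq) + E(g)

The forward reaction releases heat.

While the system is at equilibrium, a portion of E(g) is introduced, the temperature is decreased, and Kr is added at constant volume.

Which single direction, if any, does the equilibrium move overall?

Adding E (g), a product, drives the reaction to the left.
The forward reaction is exothermic. Lowering T favours the exothermic direction — shift to the right.
At constant volume, adding an inert gas leaves every reacting species' partial pressure unchanged, so Q is unchanged — no shift from this change.
The individual effects push in opposite directions; without quantitative information the net direction cannot be determined.

cannot be determined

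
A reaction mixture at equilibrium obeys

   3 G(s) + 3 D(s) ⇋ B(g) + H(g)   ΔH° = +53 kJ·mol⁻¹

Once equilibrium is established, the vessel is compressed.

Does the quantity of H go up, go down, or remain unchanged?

decreases

Gas moles: reactants 0, products 2 (Δn_gas = +2). Compression shifts the system toward the side with fewer moles of gas — to the left.
The net shift is to the left. H is a product, so its amount decreases.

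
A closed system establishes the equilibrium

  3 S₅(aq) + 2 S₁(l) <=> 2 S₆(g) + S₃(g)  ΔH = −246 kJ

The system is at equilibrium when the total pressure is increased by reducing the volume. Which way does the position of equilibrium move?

left

Gas moles: reactants 0, products 3 (Δn_gas = +3). Compression shifts the system toward the side with fewer moles of gas — to the left.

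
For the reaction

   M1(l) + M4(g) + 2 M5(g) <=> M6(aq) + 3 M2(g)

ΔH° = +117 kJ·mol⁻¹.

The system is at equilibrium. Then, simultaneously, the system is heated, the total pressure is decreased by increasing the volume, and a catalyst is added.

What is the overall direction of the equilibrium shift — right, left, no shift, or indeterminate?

right

The forward reaction is endothermic. Raising T favours the endothermic direction — shift to the right.
Gas moles: reactants 3, products 3. Δn_gas = 0, so a volume change leaves Q equal to K — no shift from this change.
A catalyst speeds both forward and reverse rates equally; it changes neither Q nor K — no shift from this change.
Only the nonzero effect(s) matter; the net shift is to the right.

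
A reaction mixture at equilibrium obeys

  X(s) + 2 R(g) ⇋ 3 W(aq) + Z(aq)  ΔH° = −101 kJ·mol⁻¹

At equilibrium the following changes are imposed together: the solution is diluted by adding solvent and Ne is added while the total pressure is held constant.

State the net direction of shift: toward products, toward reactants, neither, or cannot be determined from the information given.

cannot be determined

Dilution lowers every aqueous concentration by the same factor. Δn_aq = 4 − 0 = +4, so the system shifts toward the side with more dissolved moles — to the right.
Adding inert gas at constant total pressure expands the volume and lowers every reacting partial pressure. With Δn_gas = 0 − 2 = -2, Q moves away from K toward the side with fewer gas moles, so the system shifts toward the side with more gas moles — to the left.
The individual effects push in opposite directions; without quantitative information the net direction cannot be determined.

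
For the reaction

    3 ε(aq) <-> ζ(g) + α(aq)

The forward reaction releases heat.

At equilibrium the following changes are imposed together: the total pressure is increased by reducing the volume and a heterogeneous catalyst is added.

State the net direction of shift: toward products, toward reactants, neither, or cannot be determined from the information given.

Gas moles: reactants 0, products 1 (Δn_gas = +1). Compression shifts the system toward the side with fewer moles of gas — to the left.
A catalyst speeds both forward and reverse rates equally; it changes neither Q nor K — no shift from this change.
Only the nonzero effect(s) matter; the net shift is to the left.

left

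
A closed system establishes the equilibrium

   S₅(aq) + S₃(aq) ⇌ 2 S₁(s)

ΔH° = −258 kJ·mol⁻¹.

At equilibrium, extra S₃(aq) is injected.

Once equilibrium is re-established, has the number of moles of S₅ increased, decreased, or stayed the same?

decreases

Adding S₃ (aq), a reactant, drives the reaction to the right.
The net shift is to the right. S₅ is a reactant, so its amount decreases.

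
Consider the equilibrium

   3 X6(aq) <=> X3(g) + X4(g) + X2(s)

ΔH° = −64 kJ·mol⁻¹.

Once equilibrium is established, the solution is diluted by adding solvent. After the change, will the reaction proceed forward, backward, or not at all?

Dilution lowers every aqueous concentration by the same factor. Δn_aq = 0 − 3 = -3, so the system shifts toward the side with more dissolved moles — to the left.

left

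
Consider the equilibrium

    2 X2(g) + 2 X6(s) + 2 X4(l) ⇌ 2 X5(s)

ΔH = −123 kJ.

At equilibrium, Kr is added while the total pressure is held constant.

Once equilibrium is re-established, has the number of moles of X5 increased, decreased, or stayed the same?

Adding inert gas at constant total pressure expands the volume and lowers every reacting partial pressure. With Δn_gas = 0 − 2 = -2, Q moves away from K toward the side with fewer gas moles, so the system shifts toward the side with more gas moles — to the left.
The net shift is to the left. X5 is a product, so its amount decreases.

decreases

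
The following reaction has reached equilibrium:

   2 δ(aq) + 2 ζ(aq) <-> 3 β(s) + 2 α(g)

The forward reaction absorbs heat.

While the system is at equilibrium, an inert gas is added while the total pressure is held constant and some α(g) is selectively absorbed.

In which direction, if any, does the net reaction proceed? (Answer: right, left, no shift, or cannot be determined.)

right

Adding inert gas at constant total pressure expands the volume and lowers every reacting partial pressure. With Δn_gas = 2 − 0 = +2, Q moves away from K toward the side with fewer gas moles, so the system shifts toward the side with more gas moles — to the right.
Removing α (g), a product, drives the reaction to the right.
All effects act in the same direction — net shift to the right.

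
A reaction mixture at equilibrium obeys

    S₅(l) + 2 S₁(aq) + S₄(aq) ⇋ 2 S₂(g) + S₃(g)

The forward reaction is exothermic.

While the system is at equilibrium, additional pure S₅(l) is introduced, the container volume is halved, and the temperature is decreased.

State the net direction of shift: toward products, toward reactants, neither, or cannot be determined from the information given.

S₅ is a pure liquid; its activity is 1 regardless of amount, so Q is unaffected — no shift from this change.
Gas moles: reactants 0, products 3 (Δn_gas = +3). Compression shifts the system toward the side with fewer moles of gas — to the left.
The forward reaction is exothermic. Lowering T favours the exothermic direction — shift to the right.
The individual effects push in opposite directions; without quantitative information the net direction cannot be determined.

cannot be determined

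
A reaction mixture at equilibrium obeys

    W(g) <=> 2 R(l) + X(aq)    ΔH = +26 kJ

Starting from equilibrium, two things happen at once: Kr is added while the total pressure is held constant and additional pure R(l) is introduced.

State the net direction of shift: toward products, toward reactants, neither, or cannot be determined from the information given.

Adding inert gas at constant total pressure expands the volume and lowers every reacting partial pressure. With Δn_gas = 0 − 1 = -1, Q moves away from K toward the side with fewer gas moles, so the system shifts toward the side with more gas moles — to the left.
R is a pure liquid; its activity is 1 regardless of amount, so Q is unaffected — no shift from this change.
Only the nonzero effect(s) matter; the net shift is to the left.

left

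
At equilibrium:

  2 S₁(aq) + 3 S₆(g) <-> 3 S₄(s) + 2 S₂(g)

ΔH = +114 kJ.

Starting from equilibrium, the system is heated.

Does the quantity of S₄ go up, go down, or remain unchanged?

The forward reaction is endothermic. Raising T favours the endothermic direction — shift to the right.
The net shift is to the right. S₄ is a product, so its amount increases.

increases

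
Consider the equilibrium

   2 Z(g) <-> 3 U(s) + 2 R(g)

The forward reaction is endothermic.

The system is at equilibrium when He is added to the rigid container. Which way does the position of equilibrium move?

no shift

At constant volume, adding an inert gas leaves every reacting species' partial pressure unchanged, so Q is unchanged — no shift from this change.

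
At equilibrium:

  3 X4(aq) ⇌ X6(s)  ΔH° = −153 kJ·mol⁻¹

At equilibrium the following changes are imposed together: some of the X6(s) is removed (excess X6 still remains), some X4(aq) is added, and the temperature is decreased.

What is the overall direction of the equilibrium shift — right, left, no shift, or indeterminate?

right

X6 is a pure solid; its activity is 1 regardless of amount, so Q is unaffected — no shift from this change.
Adding X4 (aq), a reactant, drives the reaction to the right.
The forward reaction is exothermic. Lowering T favours the exothermic direction — shift to the right.
Only the nonzero effect(s) matter; the net shift is to the right.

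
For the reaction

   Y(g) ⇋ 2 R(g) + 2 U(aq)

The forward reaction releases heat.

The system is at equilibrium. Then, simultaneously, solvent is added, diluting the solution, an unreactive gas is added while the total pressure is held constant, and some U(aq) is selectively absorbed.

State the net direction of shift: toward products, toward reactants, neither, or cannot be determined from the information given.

Dilution lowers every aqueous concentration by the same factor. Δn_aq = 2 − 0 = +2, so the system shifts toward the side with more dissolved moles — to the right.
Adding inert gas at constant total pressure expands the volume and lowers every reacting partial pressure. With Δn_gas = 2 − 1 = +1, Q moves away from K toward the side with fewer gas moles, so the system shifts toward the side with more gas moles — to the right.
Removing U (aq), a product, drives the reaction to the right.
All effects act in the same direction — net shift to the right.

right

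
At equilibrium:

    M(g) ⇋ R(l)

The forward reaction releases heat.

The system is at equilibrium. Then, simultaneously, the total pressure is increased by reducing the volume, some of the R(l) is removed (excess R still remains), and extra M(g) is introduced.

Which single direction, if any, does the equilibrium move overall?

Gas moles: reactants 1, products 0 (Δn_gas = -1). Compression shifts the system toward the side with fewer moles of gas — to the right.
R is a pure liquid; its activity is 1 regardless of amount, so Q is unaffected — no shift from this change.
Adding M (g), a reactant, drives the reaction to the right.
Only the nonzero effect(s) matter; the net shift is to the right.

right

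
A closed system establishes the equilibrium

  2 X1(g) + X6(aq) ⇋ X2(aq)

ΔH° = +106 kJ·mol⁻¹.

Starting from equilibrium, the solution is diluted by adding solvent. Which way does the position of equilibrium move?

Dilution scales every aqueous concentration by the same factor. Δn_aq = 1 − 1 = 0, so Q is unchanged — no shift.

no shift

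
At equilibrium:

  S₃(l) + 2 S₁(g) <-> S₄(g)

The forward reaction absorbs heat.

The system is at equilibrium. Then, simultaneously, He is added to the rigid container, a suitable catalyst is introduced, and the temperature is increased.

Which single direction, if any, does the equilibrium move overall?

At constant volume, adding an inert gas leaves every reacting species' partial pressure unchanged, so Q is unchanged — no shift from this change.
A catalyst speeds both forward and reverse rates equally; it changes neither Q nor K — no shift from this change.
The forward reaction is endothermic. Raising T favours the endothermic direction — shift to the right.
Only the nonzero effect(s) matter; the net shift is to the right.

right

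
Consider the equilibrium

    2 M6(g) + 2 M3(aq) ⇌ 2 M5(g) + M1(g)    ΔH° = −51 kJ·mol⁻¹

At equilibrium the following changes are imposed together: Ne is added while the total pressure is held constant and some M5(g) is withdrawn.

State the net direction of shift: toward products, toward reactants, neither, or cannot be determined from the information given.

Adding inert gas at constant total pressure expands the volume and lowers every reacting partial pressure. With Δn_gas = 3 − 2 = +1, Q moves away from K toward the side with fewer gas moles, so the system shifts toward the side with more gas moles — to the right.
Removing M5 (g), a product, drives the reaction to the right.
All effects act in the same direction — net shift to the right.

right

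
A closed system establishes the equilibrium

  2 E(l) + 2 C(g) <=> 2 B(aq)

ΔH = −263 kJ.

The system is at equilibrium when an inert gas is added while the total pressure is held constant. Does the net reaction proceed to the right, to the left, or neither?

Adding inert gas at constant total pressure expands the volume and lowers every reacting partial pressure. With Δn_gas = 0 − 2 = -2, Q moves away from K toward the side with fewer gas moles, so the system shifts toward the side with more gas moles — to the left.

left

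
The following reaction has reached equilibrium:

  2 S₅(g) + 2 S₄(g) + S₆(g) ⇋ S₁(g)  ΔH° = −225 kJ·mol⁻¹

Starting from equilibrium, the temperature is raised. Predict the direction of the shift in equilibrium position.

left

The forward reaction is exothermic. Raising T favours the endothermic direction — shift to the left.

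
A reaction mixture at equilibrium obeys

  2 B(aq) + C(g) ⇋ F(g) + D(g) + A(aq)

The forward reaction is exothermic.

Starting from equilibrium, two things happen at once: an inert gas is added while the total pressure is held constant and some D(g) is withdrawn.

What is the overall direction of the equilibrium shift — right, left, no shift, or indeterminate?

right

Adding inert gas at constant total pressure expands the volume and lowers every reacting partial pressure. With Δn_gas = 2 − 1 = +1, Q moves away from K toward the side with fewer gas moles, so the system shifts toward the side with more gas moles — to the right.
Removing D (g), a product, drives the reaction to the right.
All effects act in the same direction — net shift to the right.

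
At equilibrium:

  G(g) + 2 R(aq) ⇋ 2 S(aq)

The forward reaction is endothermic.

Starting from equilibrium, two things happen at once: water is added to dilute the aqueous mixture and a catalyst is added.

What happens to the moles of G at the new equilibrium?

unchanged

Dilution scales every aqueous concentration by the same factor. Δn_aq = 2 − 2 = 0, so Q is unchanged — no shift.
A catalyst speeds both forward and reverse rates equally; it changes neither Q nor K — no shift from this change.
No net shift occurs, so the amount of G is unchanged.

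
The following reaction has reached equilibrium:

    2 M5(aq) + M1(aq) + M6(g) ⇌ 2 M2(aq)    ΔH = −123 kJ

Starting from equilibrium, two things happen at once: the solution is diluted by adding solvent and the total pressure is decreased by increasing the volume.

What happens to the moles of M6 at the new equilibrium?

Dilution lowers every aqueous concentration by the same factor. Δn_aq = 2 − 3 = -1, so the system shifts toward the side with more dissolved moles — to the left.
Gas moles: reactants 1, products 0 (Δn_gas = -1). Expansion shifts the system toward the side with more moles of gas — to the left.
The net shift is to the left. M6 is a reactant, so its amount increases.

increases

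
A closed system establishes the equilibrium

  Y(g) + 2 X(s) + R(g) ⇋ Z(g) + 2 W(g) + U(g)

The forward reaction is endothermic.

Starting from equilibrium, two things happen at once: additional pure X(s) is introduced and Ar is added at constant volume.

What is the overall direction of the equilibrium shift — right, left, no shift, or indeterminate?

X is a pure solid; its activity is 1 regardless of amount, so Q is unaffected — no shift from this change.
At constant volume, adding an inert gas leaves every reacting species' partial pressure unchanged, so Q is unchanged — no shift from this change.
None of the changes alters Q relative to K, so there is no net shift.

no shift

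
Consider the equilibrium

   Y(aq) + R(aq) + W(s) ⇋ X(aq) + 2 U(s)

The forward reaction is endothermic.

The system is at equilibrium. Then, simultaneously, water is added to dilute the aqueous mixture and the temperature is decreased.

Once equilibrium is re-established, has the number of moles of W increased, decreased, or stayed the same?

increases

Dilution lowers every aqueous concentration by the same factor. Δn_aq = 1 − 2 = -1, so the system shifts toward the side with more dissolved moles — to the left.
The forward reaction is endothermic. Lowering T favours the exothermic direction — shift to the left.
The net shift is to the left. W is a reactant, so its amount increases.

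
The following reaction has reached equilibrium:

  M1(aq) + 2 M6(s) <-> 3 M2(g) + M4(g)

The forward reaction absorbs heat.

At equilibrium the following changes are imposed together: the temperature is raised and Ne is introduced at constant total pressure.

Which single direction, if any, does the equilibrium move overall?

The forward reaction is endothermic. Raising T favours the endothermic direction — shift to the right.
Adding inert gas at constant total pressure expands the volume and lowers every reacting partial pressure. With Δn_gas = 4 − 0 = +4, Q moves away from K toward the side with fewer gas moles, so the system shifts toward the side with more gas moles — to the right.
All effects act in the same direction — net shift to the right.

right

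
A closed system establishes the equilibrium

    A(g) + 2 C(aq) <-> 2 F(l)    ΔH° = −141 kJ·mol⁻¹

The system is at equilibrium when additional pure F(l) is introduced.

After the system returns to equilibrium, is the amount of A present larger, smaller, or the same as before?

unchanged

F is a pure liquid; its activity is 1 regardless of amount, so Q is unaffected — no shift from this change.
No net shift occurs, so the amount of A is unchanged.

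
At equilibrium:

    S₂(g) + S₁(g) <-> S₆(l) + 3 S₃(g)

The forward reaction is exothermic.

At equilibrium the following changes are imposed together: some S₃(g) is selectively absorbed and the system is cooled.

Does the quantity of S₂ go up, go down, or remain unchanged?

decreases

Removing S₃ (g), a product, drives the reaction to the right.
The forward reaction is exothermic. Lowering T favours the exothermic direction — shift to the right.
The net shift is to the right. S₂ is a reactant, so its amount decreases.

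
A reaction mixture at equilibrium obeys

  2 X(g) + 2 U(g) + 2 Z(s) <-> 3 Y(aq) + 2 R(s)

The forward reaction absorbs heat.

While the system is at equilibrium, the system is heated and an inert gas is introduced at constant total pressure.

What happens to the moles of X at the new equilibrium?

cannot be determined

The forward reaction is endothermic. Raising T favours the endothermic direction — shift to the right.
Adding inert gas at constant total pressure expands the volume and lowers every reacting partial pressure. With Δn_gas = 0 − 4 = -4, Q moves away from K toward the side with fewer gas moles, so the system shifts toward the side with more gas moles — to the left.
The two effects oppose each other, so the net shift — and hence the change in X — cannot be determined from the given information.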